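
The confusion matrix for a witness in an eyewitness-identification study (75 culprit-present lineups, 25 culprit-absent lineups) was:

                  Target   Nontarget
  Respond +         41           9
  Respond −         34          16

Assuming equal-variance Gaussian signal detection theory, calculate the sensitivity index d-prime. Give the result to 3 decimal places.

d-prime = 0.476

H = 41/75 = 0.5467
FA = 9/25 = 0.3600
z(H) = z(0.5467) = 0.1173
z(FA) = z(0.3600) = -0.3585
d' = z(H) − z(FA) = 0.1173 − (-0.3585) = 0.4758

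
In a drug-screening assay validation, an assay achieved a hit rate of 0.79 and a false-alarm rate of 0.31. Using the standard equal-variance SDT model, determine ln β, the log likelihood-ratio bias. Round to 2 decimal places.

ln β = -0.20

z(H) = z(0.79) = 0.806
z(FA) = z(0.31) = -0.496
ln β = −½·[z(H)² − z(FA)²] = −0.5 × (0.650 − 0.246) = -0.202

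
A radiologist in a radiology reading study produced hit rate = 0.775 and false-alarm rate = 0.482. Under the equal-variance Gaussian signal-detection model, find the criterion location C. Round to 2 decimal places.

z(H) = 0.7554
z(FA) = -0.0451
c = −½·[z(H) + z(FA)] = −0.5 × (0.7554 + (-0.0451)) = -0.35515

C = -0.36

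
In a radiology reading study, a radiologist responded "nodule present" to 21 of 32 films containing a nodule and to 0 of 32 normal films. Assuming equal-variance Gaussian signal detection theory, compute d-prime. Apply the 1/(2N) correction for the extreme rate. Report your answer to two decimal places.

d-prime = 2.56

The false-alarm rate is 0/32 = 0, so apply the 1/(2N) correction: FA → 1/(2·32) = 0.01562.
z(H) = z(0.65625) = 0.402
z(FA) = z(0.01562) = -2.154
d' = 0.402 − (-2.154) = 2.556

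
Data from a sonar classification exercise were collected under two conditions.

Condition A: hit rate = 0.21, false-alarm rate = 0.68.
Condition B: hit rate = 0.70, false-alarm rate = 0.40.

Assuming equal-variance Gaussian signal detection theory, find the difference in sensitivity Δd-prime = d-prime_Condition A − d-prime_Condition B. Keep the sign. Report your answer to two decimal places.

Condition A: z(0.21) = -0.806, z(0.68) = 0.468, d' = -1.274
Condition B: z(0.70) = 0.524, z(0.40) = -0.253, d' = 0.777
Δd' = d'_Condition A − d'_Condition B = -1.274 − 0.777 = -2.051
Condition B has the higher sensitivity.

Δd-prime = -2.05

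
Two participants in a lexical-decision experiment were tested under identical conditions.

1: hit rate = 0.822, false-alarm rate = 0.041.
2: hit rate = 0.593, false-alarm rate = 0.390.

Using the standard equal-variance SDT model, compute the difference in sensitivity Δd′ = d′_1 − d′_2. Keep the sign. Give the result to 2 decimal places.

Δd′ = 2.15

1: z(0.822) = 0.923, z(0.041) = -1.739, d' = 2.662
2: z(0.593) = 0.235, z(0.390) = -0.279, d' = 0.514
Δd' = d'_1 − d'_2 = 2.662 − 0.514 = 2.148
1 has the higher sensitivity.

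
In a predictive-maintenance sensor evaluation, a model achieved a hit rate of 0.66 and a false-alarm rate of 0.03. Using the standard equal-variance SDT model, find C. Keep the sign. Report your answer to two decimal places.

C = 0.73

z(0.66) = 0.412, z(0.03) = -1.881
c = −½·[z(H) + z(FA)] = −0.5 × (0.412 + (-1.881)) = 0.7345
c > 0: the model has a conservative response bias.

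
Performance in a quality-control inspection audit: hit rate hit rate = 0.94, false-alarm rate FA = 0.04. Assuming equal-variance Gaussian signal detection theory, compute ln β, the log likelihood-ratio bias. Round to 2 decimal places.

ln β = 0.32

z(H) = z(0.94) = 1.555
z(FA) = z(0.04) = -1.751
ln β = −½·[z(H)² − z(FA)²] = −0.5 × (2.418 − 3.066) = 0.324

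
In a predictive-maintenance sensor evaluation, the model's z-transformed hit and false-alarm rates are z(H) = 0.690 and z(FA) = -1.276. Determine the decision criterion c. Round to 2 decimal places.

c = −½·[z(H) + z(FA)] = −½·(0.690 + (-1.276)) = 0.293
c > 0: the model has a conservative response bias.

c = 0.29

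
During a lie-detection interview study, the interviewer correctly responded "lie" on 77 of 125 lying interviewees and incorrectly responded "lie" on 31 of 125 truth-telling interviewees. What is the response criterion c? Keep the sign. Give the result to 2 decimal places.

c = 0.19

H = 77/125 = 0.6160
FA = 31/125 = 0.2480
z(0.6160) = 0.295, z(0.2480) = -0.681
c = −½·[z(H) + z(FA)] = −0.5 × (0.295 + (-0.681)) = 0.193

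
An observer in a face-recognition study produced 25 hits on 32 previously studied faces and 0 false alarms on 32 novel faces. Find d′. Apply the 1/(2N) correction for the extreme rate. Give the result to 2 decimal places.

d′ = 2.93

The false-alarm rate is 0/32 = 0, so apply the 1/(2N) correction: FA → 1/(2·32) = 0.01562.
z(H) = z(0.78125) = 0.776
z(FA) = z(0.01562) = -2.154
d' = 0.776 − (-2.154) = 2.930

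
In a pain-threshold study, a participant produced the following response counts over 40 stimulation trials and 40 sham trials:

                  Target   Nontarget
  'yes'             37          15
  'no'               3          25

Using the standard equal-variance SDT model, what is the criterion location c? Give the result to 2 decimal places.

c = -0.56

H = 37/40 = 0.9250
FA = 15/40 = 0.3750
z(H) = 1.440
z(FA) = -0.319
c = −½·[z(H) + z(FA)] = −0.5 × (1.440 + (-0.319)) = -0.5605
c < 0: the participant has a liberal response bias.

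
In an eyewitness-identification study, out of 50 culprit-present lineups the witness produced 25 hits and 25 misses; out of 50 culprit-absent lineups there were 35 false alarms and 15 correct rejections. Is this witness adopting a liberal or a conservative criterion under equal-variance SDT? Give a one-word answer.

z(H) = 0.000, z(FA) = 0.524
c = −½·(z(H) + z(FA)) = -0.262
c < 0 → liberal criterion (biased toward responding “yes”).

liberal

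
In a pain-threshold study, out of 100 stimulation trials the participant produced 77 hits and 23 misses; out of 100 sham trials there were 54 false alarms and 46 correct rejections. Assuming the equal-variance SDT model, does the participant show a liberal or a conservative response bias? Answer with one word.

liberal

z(H) = 0.739, z(FA) = 0.100
c = −½·(z(H) + z(FA)) = -0.4195
c < 0 → liberal criterion (biased toward responding “yes”).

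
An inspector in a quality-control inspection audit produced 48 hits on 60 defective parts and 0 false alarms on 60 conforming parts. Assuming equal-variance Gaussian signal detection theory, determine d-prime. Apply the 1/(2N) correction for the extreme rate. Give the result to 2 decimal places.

d-prime = 3.24

The false-alarm rate is 0/60 = 0, so apply the 1/(2N) correction: FA → 1/(2·60) = 0.00833.
z(H) = z(0.80000) = 0.842
z(FA) = z(0.00833) = -2.394
d' = 0.842 − (-2.394) = 3.236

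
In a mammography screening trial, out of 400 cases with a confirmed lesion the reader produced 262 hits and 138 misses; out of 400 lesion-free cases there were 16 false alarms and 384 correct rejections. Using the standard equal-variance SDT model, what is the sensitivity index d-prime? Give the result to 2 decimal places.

d-prime = 2.15

H = 262/400 = 0.6550
FA = 16/400 = 0.0400
Φ⁻¹(H) = Φ⁻¹(0.6550) = 0.399
Φ⁻¹(FA) = Φ⁻¹(0.0400) = -1.751
d' = z(H) − z(FA) = 0.399 − (-1.751) = 2.150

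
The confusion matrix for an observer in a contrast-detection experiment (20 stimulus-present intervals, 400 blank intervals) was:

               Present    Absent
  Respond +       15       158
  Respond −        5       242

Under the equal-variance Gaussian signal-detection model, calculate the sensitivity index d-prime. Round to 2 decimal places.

d-prime = 0.94

H = 15/20 = 0.7500
FA = 158/400 = 0.3950
z(0.7500) = 0.674, z(0.3950) = -0.266
d' = z(H) − z(FA) = 0.674 − (-0.266) = 0.940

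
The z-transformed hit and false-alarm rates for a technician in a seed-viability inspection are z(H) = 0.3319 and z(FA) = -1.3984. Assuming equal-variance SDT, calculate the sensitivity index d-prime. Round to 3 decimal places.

d' = z(H) − z(FA) = 0.3319 − (-1.3984) = 1.7303

d-prime = 1.730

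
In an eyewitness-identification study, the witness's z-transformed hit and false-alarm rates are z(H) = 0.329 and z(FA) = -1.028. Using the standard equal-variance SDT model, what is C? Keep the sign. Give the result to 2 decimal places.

C = 0.35

c = −½·[z(H) + z(FA)] = −½·(0.329 + (-1.028)) = 0.3495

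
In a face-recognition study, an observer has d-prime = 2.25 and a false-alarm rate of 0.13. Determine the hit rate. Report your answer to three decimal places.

z(false-alarm rate) = z(0.13) = -1.1264
z(H) = z(FA) + d' = -1.1264 + 2.25 = 1.1236
hit rate = Φ(1.1236) = 0.8694

hit rate = 0.869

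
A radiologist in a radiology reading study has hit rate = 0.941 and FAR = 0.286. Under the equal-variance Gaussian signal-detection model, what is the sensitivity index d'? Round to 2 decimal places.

d' = 2.13

z(H) = 1.563
z(FA) = -0.565
d' = z(H) − z(FA) = 1.563 − (-0.565) = 2.128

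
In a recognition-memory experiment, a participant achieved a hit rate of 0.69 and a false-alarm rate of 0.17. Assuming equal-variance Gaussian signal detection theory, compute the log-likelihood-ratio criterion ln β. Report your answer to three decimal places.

ln β = 0.332

z(H) = z(0.69) = 0.4959
z(FA) = z(0.17) = -0.9542
ln β = −½·[z(H)² − z(FA)²] = −0.5 × (0.2459 − 0.9105) = 0.3323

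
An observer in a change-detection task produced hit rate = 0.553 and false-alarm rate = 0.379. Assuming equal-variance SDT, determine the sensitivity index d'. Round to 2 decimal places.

z(H) = 0.133
z(FA) = -0.308
d' = z(H) − z(FA) = 0.133 − (-0.308) = 0.441

d' = 0.44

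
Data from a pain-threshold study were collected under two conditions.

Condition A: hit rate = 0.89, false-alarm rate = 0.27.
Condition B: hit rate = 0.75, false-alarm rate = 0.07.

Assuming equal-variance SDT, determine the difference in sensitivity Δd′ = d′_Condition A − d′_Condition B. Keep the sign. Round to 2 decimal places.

Δd′ = -0.31

Condition A: z(0.89) = 1.227, z(0.27) = -0.613, d' = 1.840
Condition B: z(0.75) = 0.674, z(0.07) = -1.476, d' = 2.150
Δd' = d'_Condition A − d'_Condition B = 1.840 − 2.150 = -0.310
Condition B has the higher sensitivity.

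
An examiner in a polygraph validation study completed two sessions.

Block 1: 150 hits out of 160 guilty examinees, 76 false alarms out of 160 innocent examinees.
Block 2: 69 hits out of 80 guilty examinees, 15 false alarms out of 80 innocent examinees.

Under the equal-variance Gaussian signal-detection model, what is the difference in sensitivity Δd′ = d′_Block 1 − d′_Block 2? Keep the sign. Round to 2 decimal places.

Block 1: z(0.9375) = 1.534, z(0.4750) = -0.063, d' = 1.597
Block 2: z(0.8625) = 1.092, z(0.1875) = -0.887, d' = 1.979
Δd' = d'_Block 1 − d'_Block 2 = 1.597 − 1.979 = -0.382
Block 2 has the higher sensitivity.

Δd′ = -0.38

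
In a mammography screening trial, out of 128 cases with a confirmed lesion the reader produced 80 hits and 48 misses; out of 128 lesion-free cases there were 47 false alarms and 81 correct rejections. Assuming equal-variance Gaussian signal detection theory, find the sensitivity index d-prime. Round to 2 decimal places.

d-prime = 0.66

H = 80/128 = 0.6250
FA = 47/128 = 0.3672
Φ⁻¹(H) = Φ⁻¹(0.6250) = 0.319
Φ⁻¹(FA) = Φ⁻¹(0.3672) = -0.339
d' = z(H) − z(FA) = 0.319 − (-0.339) = 0.658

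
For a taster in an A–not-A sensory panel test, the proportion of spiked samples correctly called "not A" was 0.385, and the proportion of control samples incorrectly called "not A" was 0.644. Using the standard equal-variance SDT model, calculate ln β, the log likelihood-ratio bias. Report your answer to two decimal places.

z(0.385) = -0.292, z(0.644) = 0.369
ln β = −½·[z(H)² − z(FA)²] = −0.5 × (0.085 − 0.136) = 0.0255

ln β = 0.03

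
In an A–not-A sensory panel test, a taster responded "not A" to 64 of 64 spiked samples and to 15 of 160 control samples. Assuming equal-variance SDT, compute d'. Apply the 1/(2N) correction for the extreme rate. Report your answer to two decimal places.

The hit rate is 64/64 = 1, so apply the 1/(2N) correction: H → 1 − 1/(2·64) = 0.99219.
z(H) = z(0.99219) = 2.418
z(FA) = z(0.09375) = -1.318
d' = 2.418 − (-1.318) = 3.736

d' = 3.74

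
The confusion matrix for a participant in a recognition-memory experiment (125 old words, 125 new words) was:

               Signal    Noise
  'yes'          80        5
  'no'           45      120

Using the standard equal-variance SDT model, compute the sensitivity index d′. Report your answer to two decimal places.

d′ = 2.11

H = 80/125 = 0.6400
FA = 5/125 = 0.0400
z(H) = 0.3585
z(FA) = -1.7507
d' = z(H) − z(FA) = 0.3585 − (-1.7507) = 2.1092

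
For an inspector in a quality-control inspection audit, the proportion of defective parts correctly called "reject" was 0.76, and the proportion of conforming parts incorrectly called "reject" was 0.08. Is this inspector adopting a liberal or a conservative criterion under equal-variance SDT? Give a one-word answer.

z(H) = 0.706, z(FA) = -1.405
c = −½·(z(H) + z(FA)) = 0.3495
c > 0 → conservative criterion (biased toward responding “no”).

conservative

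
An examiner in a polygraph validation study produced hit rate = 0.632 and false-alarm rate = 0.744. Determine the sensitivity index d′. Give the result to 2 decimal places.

Φ⁻¹(0.632) = 0.337, Φ⁻¹(0.744) = 0.656
d' = z(H) − z(FA) = 0.337 − 0.656 = -0.319

d′ = -0.32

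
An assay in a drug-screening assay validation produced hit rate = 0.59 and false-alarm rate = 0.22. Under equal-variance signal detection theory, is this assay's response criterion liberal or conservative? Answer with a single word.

z(H) = 0.228, z(FA) = -0.772
c = −½·(z(H) + z(FA)) = 0.272
c > 0 → conservative criterion (biased toward responding “no”).

conservative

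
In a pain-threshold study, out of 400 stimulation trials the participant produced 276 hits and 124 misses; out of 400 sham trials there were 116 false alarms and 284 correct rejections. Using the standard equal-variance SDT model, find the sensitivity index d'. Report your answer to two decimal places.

H = 276/400 = 0.6900
FA = 116/400 = 0.2900
z(0.6900) = 0.4959, z(0.2900) = -0.5534
d' = z(H) − z(FA) = 0.4959 − (-0.5534) = 1.0493

d' = 1.05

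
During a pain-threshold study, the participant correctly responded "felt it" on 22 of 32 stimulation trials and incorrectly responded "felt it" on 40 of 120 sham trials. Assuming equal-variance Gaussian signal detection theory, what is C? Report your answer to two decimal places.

H = 22/32 = 0.6875
FA = 40/120 = 0.3333
Φ⁻¹(0.6875) = 0.489, Φ⁻¹(0.3333) = -0.431
c = −½·[z(H) + z(FA)] = −0.5 × (0.489 + (-0.431)) = -0.029
c < 0: the participant has a liberal response bias.

C = -0.03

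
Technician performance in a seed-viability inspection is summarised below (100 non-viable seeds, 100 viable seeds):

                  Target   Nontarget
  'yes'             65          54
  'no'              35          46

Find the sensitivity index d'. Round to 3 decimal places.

d' = 0.285

H = 65/100 = 0.6500
FA = 54/100 = 0.5400
z(0.6500) = 0.3853, z(0.5400) = 0.1004
d' = z(H) − z(FA) = 0.3853 − 0.1004 = 0.2849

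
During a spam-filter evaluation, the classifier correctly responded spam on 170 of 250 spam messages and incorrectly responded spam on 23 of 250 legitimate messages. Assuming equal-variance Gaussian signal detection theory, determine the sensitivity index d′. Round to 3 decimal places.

d′ = 1.796

H = 170/250 = 0.6800
FA = 23/250 = 0.0920
z(H) = z(0.6800) = 0.4677
z(FA) = z(0.0920) = -1.3285
d' = z(H) − z(FA) = 0.4677 − (-1.3285) = 1.7962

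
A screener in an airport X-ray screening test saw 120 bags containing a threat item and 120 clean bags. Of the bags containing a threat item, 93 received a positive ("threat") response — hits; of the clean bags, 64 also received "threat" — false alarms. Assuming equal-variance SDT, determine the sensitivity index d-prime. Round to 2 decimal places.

d-prime = 0.67

H = 93/120 = 0.7750
FA = 64/120 = 0.5333
Φ⁻¹(H) = Φ⁻¹(0.7750) = 0.755
Φ⁻¹(FA) = Φ⁻¹(0.5333) = 0.084
d' = z(H) − z(FA) = 0.755 − 0.084 = 0.671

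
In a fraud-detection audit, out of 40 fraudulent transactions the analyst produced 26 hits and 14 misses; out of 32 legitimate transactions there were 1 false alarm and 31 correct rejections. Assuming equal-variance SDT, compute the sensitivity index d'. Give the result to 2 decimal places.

H = 26/40 = 0.6500
FA = 1/32 = 0.0312
Φ⁻¹(H) = 0.3853
Φ⁻¹(FA) = -1.8634
d' = z(H) − z(FA) = 0.3853 − (-1.8634) = 2.2487

d' = 2.25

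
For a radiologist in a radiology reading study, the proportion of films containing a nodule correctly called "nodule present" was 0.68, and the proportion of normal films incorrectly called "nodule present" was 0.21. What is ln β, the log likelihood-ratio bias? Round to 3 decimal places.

Φ⁻¹(0.68) = 0.4677, Φ⁻¹(0.21) = -0.8064
ln β = −½·[z(H)² − z(FA)²] = −0.5 × (0.2187 − 0.6503) = 0.2158

ln β = 0.216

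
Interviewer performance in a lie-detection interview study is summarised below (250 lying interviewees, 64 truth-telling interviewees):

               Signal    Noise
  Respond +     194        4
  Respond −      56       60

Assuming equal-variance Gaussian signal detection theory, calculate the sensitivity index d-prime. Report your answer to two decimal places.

d-prime = 2.29

H = 194/250 = 0.7760
FA = 4/64 = 0.0625
z(H) = 0.759
z(FA) = -1.534
d' = z(H) − z(FA) = 0.759 − (-1.534) = 2.293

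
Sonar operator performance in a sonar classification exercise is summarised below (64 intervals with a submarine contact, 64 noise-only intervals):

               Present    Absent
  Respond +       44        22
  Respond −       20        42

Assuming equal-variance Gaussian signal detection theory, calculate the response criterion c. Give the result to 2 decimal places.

c = -0.04

H = 44/64 = 0.6875
FA = 22/64 = 0.3438
z(H) = z(0.6875) = 0.489
z(FA) = z(0.3438) = -0.402
c = −½·[z(H) + z(FA)] = −0.5 × (0.489 + (-0.402)) = -0.0435
c < 0: the sonar operator has a liberal response bias.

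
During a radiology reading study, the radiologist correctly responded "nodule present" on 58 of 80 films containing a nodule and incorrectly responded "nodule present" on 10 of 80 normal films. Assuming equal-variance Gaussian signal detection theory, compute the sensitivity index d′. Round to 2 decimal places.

d′ = 1.75

H = 58/80 = 0.7250
FA = 10/80 = 0.1250
z(0.7250) = 0.598, z(0.1250) = -1.150
d' = z(H) − z(FA) = 0.598 − (-1.150) = 1.748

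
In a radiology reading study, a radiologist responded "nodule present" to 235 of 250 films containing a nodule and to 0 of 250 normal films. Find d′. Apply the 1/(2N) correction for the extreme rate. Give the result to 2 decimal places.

d′ = 4.43

The false-alarm rate is 0/250 = 0, so apply the 1/(2N) correction: FA → 1/(2·250) = 0.00200.
z(H) = z(0.94000) = 1.555
z(FA) = z(0.00200) = -2.878
d' = 1.555 − (-2.878) = 4.433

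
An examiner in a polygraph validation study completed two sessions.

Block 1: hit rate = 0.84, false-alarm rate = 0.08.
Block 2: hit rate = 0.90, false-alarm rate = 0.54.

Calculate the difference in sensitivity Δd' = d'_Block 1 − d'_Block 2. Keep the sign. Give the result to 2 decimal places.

Block 1: z(0.84) = 0.994, z(0.08) = -1.405, d' = 2.399
Block 2: z(0.90) = 1.282, z(0.54) = 0.100, d' = 1.182
Δd' = d'_Block 1 − d'_Block 2 = 2.399 − 1.182 = 1.217
Block 1 has the higher sensitivity.

Δd' = 1.22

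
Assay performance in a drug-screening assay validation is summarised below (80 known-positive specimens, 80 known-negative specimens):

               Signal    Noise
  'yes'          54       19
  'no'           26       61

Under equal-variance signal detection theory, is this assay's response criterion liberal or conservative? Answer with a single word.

z(H) = 0.454, z(FA) = -0.714
c = −½·(z(H) + z(FA)) = 0.130
c > 0 → conservative criterion (biased toward responding “no”).

conservative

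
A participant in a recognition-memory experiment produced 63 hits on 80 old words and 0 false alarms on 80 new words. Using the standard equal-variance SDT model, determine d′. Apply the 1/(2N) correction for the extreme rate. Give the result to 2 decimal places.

The false-alarm rate is 0/80 = 0, so apply the 1/(2N) correction: FA → 1/(2·80) = 0.00625.
z(H) = z(0.78750) = 0.798
z(FA) = z(0.00625) = -2.498
d' = 0.798 − (-2.498) = 3.296

d′ = 3.30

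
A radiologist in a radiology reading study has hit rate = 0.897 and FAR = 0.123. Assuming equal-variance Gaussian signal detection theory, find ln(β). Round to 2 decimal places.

ln β = -0.13

Φ⁻¹(H) = Φ⁻¹(0.897) = 1.265
Φ⁻¹(FA) = Φ⁻¹(0.123) = -1.160
ln β = −½·[z(H)² − z(FA)²] = −0.5 × (1.600 − 1.346) = -0.127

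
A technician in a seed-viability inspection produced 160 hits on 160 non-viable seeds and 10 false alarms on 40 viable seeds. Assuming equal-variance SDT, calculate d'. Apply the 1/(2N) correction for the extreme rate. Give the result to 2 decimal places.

The hit rate is 160/160 = 1, so apply the 1/(2N) correction: H → 1 − 1/(2·160) = 0.99687.
z(H) = z(0.99687) = 2.734
z(FA) = z(0.25000) = -0.674
d' = 2.734 − (-0.674) = 3.408

d' = 3.41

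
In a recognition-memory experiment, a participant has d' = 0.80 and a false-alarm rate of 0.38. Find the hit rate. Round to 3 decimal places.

hit rate = 0.690

z(false-alarm rate) = z(0.38) = -0.3055
z(H) = z(FA) + d' = -0.3055 + 0.80 = 0.4945
hit rate = Φ(0.4945) = 0.6895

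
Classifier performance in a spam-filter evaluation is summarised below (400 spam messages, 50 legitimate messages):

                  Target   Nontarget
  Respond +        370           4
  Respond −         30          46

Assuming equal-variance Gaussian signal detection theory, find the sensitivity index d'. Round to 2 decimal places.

H = 370/400 = 0.9250
FA = 4/50 = 0.0800
Φ⁻¹(H) = Φ⁻¹(0.9250) = 1.4395
Φ⁻¹(FA) = Φ⁻¹(0.0800) = -1.4051
d' = z(H) − z(FA) = 1.4395 − (-1.4051) = 2.8446

d' = 2.84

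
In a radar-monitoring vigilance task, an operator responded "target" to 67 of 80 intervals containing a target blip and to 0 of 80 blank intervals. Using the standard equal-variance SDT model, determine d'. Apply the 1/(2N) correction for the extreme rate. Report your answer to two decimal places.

d' = 3.48

The false-alarm rate is 0/80 = 0, so apply the 1/(2N) correction: FA → 1/(2·80) = 0.00625.
z(H) = z(0.83750) = 0.984
z(FA) = z(0.00625) = -2.498
d' = 0.984 − (-2.498) = 3.482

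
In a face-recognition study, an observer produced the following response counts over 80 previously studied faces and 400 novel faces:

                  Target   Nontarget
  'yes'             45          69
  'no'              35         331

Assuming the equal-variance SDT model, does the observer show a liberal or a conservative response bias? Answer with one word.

z(H) = 0.157, z(FA) = -0.944
c = −½·(z(H) + z(FA)) = 0.3935
c > 0 → conservative criterion (biased toward responding “no”).

conservative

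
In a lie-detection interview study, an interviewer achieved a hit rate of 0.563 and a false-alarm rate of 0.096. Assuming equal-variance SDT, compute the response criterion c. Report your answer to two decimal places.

z(H) = 0.159
z(FA) = -1.305
c = −½·[z(H) + z(FA)] = −0.5 × (0.159 + (-1.305)) = 0.573
c > 0: the interviewer has a conservative response bias.

c = 0.57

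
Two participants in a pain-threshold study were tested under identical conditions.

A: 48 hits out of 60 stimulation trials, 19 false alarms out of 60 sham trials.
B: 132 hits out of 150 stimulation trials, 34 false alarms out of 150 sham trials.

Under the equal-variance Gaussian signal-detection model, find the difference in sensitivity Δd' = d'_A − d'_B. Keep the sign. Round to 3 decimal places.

A: z(0.8000) = 0.8416, z(0.3167) = -0.4769, d' = 1.3185
B: z(0.8800) = 1.1750, z(0.2267) = -0.7498, d' = 1.9248
Δd' = d'_A − d'_B = 1.3185 − 1.9248 = -0.6063
B has the higher sensitivity.

Δd' = -0.606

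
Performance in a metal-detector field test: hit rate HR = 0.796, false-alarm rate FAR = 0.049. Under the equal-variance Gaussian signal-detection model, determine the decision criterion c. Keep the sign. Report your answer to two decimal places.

c = 0.41

Φ⁻¹(H) = Φ⁻¹(0.796) = 0.8274
Φ⁻¹(FA) = Φ⁻¹(0.049) = -1.6546
c = −½·[z(H) + z(FA)] = −0.5 × (0.8274 + (-1.6546)) = 0.4136
c > 0: the operator has a conservative response bias.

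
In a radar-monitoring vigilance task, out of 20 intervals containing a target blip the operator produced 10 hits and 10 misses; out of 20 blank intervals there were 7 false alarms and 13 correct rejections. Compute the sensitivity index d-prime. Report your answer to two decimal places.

d-prime = 0.39

H = 10/20 = 0.5000
FA = 7/20 = 0.3500
Φ⁻¹(H) = Φ⁻¹(0.5000) = 0.0000
Φ⁻¹(FA) = Φ⁻¹(0.3500) = -0.3853
d' = z(H) − z(FA) = 0.0000 − (-0.3853) = 0.3853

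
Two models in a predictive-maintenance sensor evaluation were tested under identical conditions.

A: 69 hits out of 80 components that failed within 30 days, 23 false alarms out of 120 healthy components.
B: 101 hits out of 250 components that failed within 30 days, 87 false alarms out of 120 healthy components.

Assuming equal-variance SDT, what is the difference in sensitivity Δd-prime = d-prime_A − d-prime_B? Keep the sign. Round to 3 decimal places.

Δd-prime = 2.804

A: z(0.8625) = 1.0916, z(0.1917) = -0.8716, d' = 1.9632
B: z(0.4040) = -0.2430, z(0.7250) = 0.5978, d' = -0.8408
Δd' = d'_A − d'_B = 1.9632 − (-0.8408) = 2.8040
A has the higher sensitivity.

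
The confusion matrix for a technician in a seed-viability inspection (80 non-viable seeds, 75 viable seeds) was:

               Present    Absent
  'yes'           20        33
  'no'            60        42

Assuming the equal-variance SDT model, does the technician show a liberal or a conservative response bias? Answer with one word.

z(H) = -0.674, z(FA) = -0.151
c = −½·(z(H) + z(FA)) = 0.4125
c > 0 → conservative criterion (biased toward responding “no”).

conservative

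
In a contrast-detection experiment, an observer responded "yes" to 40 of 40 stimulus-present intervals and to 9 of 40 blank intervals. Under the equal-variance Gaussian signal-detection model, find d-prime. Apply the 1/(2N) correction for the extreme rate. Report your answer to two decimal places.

d-prime = 3.00

The hit rate is 40/40 = 1, so apply the 1/(2N) correction: H → 1 − 1/(2·40) = 0.98750.
z(H) = z(0.98750) = 2.241
z(FA) = z(0.22500) = -0.755
d' = 2.241 − (-0.755) = 2.996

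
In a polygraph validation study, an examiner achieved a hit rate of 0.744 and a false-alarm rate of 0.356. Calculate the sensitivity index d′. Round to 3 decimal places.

z(0.744) = 0.6557, z(0.356) = -0.3692
d' = z(H) − z(FA) = 0.6557 − (-0.3692) = 1.0249

d′ = 1.025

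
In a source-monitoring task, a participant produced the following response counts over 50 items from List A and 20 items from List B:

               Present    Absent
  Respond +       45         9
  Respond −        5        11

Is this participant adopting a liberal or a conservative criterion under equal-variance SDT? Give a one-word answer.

z(H) = 1.282, z(FA) = -0.126
c = −½·(z(H) + z(FA)) = -0.578
c < 0 → liberal criterion (biased toward responding “yes”).

liberal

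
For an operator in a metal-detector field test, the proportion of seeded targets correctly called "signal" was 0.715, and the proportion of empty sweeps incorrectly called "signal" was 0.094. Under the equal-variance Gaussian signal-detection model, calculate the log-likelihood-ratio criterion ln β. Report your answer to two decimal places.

Φ⁻¹(0.715) = 0.568, Φ⁻¹(0.094) = -1.317
ln β = −½·[z(H)² − z(FA)²] = −0.5 × (0.323 − 1.734) = 0.7055

ln β = 0.71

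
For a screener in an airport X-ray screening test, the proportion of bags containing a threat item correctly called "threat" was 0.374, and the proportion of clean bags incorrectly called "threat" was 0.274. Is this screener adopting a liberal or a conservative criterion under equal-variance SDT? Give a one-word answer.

conservative

z(H) = -0.321, z(FA) = -0.601
c = −½·(z(H) + z(FA)) = 0.461
c > 0 → conservative criterion (biased toward responding “no”).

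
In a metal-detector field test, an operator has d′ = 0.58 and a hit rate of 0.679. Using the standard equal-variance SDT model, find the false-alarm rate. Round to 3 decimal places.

z(hit rate) = z(0.679) = 0.4649
z(FA) = z(H) − d' = 0.4649 − 0.58 = -0.1151
false-alarm rate = Φ(-0.1151) = 0.4542

false-alarm rate = 0.454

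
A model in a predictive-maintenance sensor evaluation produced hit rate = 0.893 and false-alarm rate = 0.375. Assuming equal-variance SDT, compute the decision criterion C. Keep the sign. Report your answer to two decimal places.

z(H) = 1.243
z(FA) = -0.319
c = −½·[z(H) + z(FA)] = −0.5 × (1.243 + (-0.319)) = -0.462

C = -0.46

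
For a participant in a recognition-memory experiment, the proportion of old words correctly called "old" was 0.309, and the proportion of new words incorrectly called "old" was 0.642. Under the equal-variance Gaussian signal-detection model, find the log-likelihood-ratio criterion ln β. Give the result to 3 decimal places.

z(H) = z(0.309) = -0.4987
z(FA) = z(0.642) = 0.3638
ln β = −½·[z(H)² − z(FA)²] = −0.5 × (0.2487 − 0.1324) = -0.05815

ln β = -0.058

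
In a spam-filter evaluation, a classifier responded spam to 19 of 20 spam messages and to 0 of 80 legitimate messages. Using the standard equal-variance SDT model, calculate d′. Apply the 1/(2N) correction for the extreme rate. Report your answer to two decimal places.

d′ = 4.14

The false-alarm rate is 0/80 = 0, so apply the 1/(2N) correction: FA → 1/(2·80) = 0.00625.
z(H) = z(0.95000) = 1.645
z(FA) = z(0.00625) = -2.498
d' = 1.645 − (-2.498) = 4.143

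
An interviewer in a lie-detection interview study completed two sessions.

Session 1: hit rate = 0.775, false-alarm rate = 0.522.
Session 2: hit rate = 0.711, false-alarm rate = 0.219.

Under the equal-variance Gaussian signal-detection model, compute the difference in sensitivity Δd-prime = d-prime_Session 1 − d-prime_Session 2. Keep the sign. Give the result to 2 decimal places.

Session 1: z(0.775) = 0.755, z(0.522) = 0.055, d' = 0.700
Session 2: z(0.711) = 0.556, z(0.219) = -0.776, d' = 1.332
Δd' = d'_Session 1 − d'_Session 2 = 0.700 − 1.332 = -0.632
Session 2 has the higher sensitivity.

Δd-prime = -0.63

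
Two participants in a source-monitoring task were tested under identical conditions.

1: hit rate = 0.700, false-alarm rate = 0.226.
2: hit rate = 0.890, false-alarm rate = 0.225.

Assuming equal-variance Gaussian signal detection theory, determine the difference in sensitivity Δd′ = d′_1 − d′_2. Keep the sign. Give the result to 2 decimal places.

Δd′ = -0.71

1: z(0.700) = 0.524, z(0.226) = -0.752, d' = 1.276
2: z(0.890) = 1.227, z(0.225) = -0.755, d' = 1.982
Δd' = d'_1 − d'_2 = 1.276 − 1.982 = -0.706
2 has the higher sensitivity.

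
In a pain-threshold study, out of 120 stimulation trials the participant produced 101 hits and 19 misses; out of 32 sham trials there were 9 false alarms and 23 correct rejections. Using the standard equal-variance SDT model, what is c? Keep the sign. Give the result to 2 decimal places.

H = 101/120 = 0.8417
FA = 9/32 = 0.2812
z(H) = z(0.8417) = 1.0015
z(FA) = z(0.2812) = -0.5793
c = −½·[z(H) + z(FA)] = −0.5 × (1.0015 + (-0.5793)) = -0.2111
c < 0: the participant has a liberal response bias.

c = -0.21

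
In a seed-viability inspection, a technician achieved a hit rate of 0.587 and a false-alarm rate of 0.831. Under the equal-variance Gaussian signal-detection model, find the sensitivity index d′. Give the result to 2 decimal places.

d′ = -0.74

z(H) = 0.220
z(FA) = 0.958
d' = z(H) − z(FA) = 0.220 − 0.958 = -0.738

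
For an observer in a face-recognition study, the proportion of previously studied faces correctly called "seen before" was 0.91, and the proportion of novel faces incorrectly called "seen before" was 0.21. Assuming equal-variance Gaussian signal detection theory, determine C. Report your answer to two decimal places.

C = -0.27

Φ⁻¹(H) = Φ⁻¹(0.91) = 1.3408
Φ⁻¹(FA) = Φ⁻¹(0.21) = -0.8064
c = −½·[z(H) + z(FA)] = −0.5 × (1.3408 + (-0.8064)) = -0.2672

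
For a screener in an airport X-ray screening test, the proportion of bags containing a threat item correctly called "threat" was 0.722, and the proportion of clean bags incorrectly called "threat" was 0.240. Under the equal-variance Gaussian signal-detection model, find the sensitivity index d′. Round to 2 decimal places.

Φ⁻¹(H) = 0.589
Φ⁻¹(FA) = -0.706
d' = z(H) − z(FA) = 0.589 − (-0.706) = 1.295

d′ = 1.30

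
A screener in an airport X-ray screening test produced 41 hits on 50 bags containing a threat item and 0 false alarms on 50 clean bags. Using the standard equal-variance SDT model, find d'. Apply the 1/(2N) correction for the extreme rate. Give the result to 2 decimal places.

d' = 3.24

The false-alarm rate is 0/50 = 0, so apply the 1/(2N) correction: FA → 1/(2·50) = 0.01000.
z(H) = z(0.82000) = 0.915
z(FA) = z(0.01000) = -2.326
d' = 0.915 − (-2.326) = 3.241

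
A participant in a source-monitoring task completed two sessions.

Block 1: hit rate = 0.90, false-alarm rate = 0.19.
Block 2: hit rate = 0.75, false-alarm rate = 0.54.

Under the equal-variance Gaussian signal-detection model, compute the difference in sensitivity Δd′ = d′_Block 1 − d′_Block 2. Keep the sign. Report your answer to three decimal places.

Block 1: z(0.90) = 1.2816, z(0.19) = -0.8779, d' = 2.1595
Block 2: z(0.75) = 0.6745, z(0.54) = 0.1004, d' = 0.5741
Δd' = d'_Block 1 − d'_Block 2 = 2.1595 − 0.5741 = 1.5854
Block 1 has the higher sensitivity.

Δd′ = 1.585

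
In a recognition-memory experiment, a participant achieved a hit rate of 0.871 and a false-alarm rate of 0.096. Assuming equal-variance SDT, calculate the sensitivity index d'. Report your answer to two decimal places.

z(0.871) = 1.131, z(0.096) = -1.305
d' = z(H) − z(FA) = 1.131 − (-1.305) = 2.436

d' = 2.44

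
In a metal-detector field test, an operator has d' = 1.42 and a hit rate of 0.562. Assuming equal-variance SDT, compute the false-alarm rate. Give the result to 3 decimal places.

false-alarm rate = 0.103

z(hit rate) = z(0.562) = 0.1560
z(FA) = z(H) − d' = 0.1560 − 1.42 = -1.2640
false-alarm rate = Φ(-1.2640) = 0.1031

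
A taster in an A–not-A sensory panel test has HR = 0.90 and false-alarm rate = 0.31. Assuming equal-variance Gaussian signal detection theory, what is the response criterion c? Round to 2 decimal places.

c = -0.39

z(0.90) = 1.2816, z(0.31) = -0.4959
c = −½·[z(H) + z(FA)] = −0.5 × (1.2816 + (-0.4959)) = -0.39285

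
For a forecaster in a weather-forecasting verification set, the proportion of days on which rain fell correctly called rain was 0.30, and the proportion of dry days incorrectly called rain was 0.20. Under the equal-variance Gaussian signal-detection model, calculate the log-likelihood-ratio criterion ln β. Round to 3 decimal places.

ln β = 0.217

z(H) = z(0.30) = -0.5244
z(FA) = z(0.20) = -0.8416
ln β = −½·[z(H)² − z(FA)²] = −0.5 × (0.2750 − 0.7083) = 0.21665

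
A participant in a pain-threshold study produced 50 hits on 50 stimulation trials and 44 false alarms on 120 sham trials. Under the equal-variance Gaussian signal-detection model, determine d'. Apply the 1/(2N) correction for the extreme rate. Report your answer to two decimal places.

The hit rate is 50/50 = 1, so apply the 1/(2N) correction: H → 1 − 1/(2·50) = 0.99000.
z(H) = z(0.99000) = 2.326
z(FA) = z(0.36667) = -0.341
d' = 2.326 − (-0.341) = 2.667

d' = 2.67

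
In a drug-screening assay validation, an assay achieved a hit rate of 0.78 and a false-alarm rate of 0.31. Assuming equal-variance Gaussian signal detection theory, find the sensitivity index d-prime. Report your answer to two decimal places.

d-prime = 1.27

z(H) = z(0.78) = 0.772
z(FA) = z(0.31) = -0.496
d' = z(H) − z(FA) = 0.772 − (-0.496) = 1.268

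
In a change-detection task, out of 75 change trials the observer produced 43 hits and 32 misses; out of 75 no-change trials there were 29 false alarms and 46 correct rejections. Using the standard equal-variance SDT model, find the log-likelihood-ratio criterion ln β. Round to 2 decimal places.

ln β = 0.02

H = 43/75 = 0.5733
FA = 29/75 = 0.3867
z(0.5733) = 0.185, z(0.3867) = -0.288
ln β = −½·[z(H)² − z(FA)²] = −0.5 × (0.034 − 0.083) = 0.0245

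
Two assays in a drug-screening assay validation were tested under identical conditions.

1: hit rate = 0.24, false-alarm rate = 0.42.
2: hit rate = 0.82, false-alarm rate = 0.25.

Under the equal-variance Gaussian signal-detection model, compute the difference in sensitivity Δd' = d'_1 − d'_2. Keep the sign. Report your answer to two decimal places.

Δd' = -2.09

1: z(0.24) = -0.706, z(0.42) = -0.202, d' = -0.504
2: z(0.82) = 0.915, z(0.25) = -0.674, d' = 1.589
Δd' = d'_1 − d'_2 = -0.504 − 1.589 = -2.093
2 has the higher sensitivity.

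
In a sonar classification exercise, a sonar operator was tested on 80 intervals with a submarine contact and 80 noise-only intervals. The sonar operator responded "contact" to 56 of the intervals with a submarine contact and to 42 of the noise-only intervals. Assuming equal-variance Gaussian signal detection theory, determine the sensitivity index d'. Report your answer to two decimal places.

H = 56/80 = 0.7000
FA = 42/80 = 0.5250
Φ⁻¹(H) = 0.524
Φ⁻¹(FA) = 0.063
d' = z(H) − z(FA) = 0.524 − 0.063 = 0.461

d' = 0.46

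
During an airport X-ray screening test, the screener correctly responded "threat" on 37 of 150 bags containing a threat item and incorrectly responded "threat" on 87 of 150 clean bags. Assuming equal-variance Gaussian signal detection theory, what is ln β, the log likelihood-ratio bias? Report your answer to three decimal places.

ln β = -0.214

H = 37/150 = 0.2467
FA = 87/150 = 0.5800
Φ⁻¹(H) = Φ⁻¹(0.2467) = -0.6849
Φ⁻¹(FA) = Φ⁻¹(0.5800) = 0.2019
ln β = −½·[z(H)² − z(FA)²] = −0.5 × (0.4691 − 0.0408) = -0.21415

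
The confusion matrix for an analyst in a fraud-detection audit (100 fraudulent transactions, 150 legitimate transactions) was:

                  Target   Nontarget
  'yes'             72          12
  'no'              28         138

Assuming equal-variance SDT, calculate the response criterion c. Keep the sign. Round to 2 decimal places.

c = 0.41

H = 72/100 = 0.7200
FA = 12/150 = 0.0800
z(0.7200) = 0.583, z(0.0800) = -1.405
c = −½·[z(H) + z(FA)] = −0.5 × (0.583 + (-1.405)) = 0.411
c > 0: the analyst has a conservative response bias.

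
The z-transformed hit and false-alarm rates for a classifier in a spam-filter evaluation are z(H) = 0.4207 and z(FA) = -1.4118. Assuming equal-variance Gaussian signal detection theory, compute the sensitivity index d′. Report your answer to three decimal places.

d′ = 1.833

d' = z(H) − z(FA) = 0.4207 − (-1.4118) = 1.8325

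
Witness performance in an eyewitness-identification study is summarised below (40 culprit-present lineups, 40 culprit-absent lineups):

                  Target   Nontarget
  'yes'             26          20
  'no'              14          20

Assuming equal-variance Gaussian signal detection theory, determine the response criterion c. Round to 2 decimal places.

H = 26/40 = 0.6500
FA = 20/40 = 0.5000
Φ⁻¹(H) = Φ⁻¹(0.6500) = 0.385
Φ⁻¹(FA) = Φ⁻¹(0.5000) = 0.000
c = −½·[z(H) + z(FA)] = −0.5 × (0.385 + 0.000) = -0.1925

c = -0.19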